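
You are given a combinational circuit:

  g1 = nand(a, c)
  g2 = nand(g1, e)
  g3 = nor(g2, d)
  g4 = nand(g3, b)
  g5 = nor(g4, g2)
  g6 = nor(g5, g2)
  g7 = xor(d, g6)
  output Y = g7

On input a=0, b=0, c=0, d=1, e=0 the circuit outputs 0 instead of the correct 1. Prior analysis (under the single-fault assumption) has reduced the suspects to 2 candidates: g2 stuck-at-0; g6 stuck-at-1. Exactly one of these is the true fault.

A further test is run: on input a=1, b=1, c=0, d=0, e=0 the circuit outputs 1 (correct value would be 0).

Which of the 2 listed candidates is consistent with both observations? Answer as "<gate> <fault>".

Evaluate each candidate on input a=1, b=1, c=0, d=0, e=0:
  g2 stuck-at-0: g1=1, g2=0 [stuck-at-0], g3=1, g4=0, g5=1, g6=0, g7=0 → 0 — eliminated
  g6 stuck-at-1: g1=1, g2=1, g3=0, g4=1, g5=0, g6=1 [stuck-at-1], g7=1 → 1 — matches
Only g6 stuck-at-1 reproduces the observed 1.

g6 stuck-at-1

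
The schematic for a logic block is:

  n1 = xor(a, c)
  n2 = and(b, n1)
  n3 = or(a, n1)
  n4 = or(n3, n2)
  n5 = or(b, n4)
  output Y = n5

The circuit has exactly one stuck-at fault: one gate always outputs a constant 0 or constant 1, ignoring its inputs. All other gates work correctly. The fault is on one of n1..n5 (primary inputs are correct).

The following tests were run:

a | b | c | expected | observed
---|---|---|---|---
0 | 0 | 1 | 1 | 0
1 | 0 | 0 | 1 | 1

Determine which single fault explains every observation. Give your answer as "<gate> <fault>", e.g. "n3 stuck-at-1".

Fault-free values for test 1 (a=0, b=0, c=1): n1=1, n2=0, n3=1, n4=1, n5=1, giving Y=1. Observed 0.
Test 1: faults giving observed 0 are {n1 stuck-at-0, n3 stuck-at-0, n4 stuck-at-0, n5 stuck-at-0}.
Test 2 (a=1, b=0, c=0): fault-free n1=1, n2=0, n3=1, n4=1, n5=1 → 1; observed 1. Eliminates n3 stuck-at-0, n4 stuck-at-0, n5 stuck-at-0.
Only n1 stuck-at-0 is consistent with every test.

n1 stuck-at-0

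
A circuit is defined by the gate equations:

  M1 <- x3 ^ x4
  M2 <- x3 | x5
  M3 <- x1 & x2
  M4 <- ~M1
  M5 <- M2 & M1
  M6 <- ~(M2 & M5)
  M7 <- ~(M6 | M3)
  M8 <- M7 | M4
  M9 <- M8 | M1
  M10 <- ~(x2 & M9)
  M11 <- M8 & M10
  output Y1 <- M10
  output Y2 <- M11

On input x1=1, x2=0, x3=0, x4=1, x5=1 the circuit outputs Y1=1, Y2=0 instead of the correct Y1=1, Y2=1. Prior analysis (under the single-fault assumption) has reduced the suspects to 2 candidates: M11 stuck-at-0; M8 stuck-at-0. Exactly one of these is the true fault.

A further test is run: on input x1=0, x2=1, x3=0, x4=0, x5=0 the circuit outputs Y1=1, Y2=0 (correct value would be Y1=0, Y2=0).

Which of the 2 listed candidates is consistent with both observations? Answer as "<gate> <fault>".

Evaluate each candidate on input x1=0, x2=1, x3=0, x4=0, x5=0:
  M11 stuck-at-0: M1=0, M2=0, M3=0, M4=1, M5=0, M6=1, M7=0, M8=1, M9=1, M10=0, M11=0 [stuck-at-0] → Y1=0, Y2=0 — eliminated
  M8 stuck-at-0: M1=0, M2=0, M3=0, M4=1, M5=0, M6=1, M7=0, M8=0 [stuck-at-0], M9=0, M10=1, M11=0 → Y1=1, Y2=0 — matches
Only M8 stuck-at-0 reproduces the observed Y1=1, Y2=0.

M8 stuck-at-0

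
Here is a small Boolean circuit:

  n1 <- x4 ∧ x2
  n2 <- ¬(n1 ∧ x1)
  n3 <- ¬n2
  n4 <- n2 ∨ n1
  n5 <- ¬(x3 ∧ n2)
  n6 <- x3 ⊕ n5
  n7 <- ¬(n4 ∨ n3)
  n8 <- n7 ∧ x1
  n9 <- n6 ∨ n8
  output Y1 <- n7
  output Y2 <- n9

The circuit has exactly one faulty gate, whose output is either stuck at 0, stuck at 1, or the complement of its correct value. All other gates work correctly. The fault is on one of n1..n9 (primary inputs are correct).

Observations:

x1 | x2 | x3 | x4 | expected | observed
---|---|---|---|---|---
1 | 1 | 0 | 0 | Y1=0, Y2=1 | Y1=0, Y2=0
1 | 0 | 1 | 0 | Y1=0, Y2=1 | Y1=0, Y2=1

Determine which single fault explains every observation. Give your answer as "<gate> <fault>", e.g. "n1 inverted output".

Fault-free values for test 1 (x1=1, x2=1, x3=0, x4=0): n1=0, n2=1, n3=0, n4=1, n5=1, n6=1, n7=0, n8=0, n9=1, giving Y1=0, Y2=1. Observed Y1=0, Y2=0.
Test 1: faults giving observed Y1=0, Y2=0 are {n5 stuck-at-0, n5 inverted output, n6 stuck-at-0, n6 inverted output, n9 stuck-at-0, n9 inverted output}.
Test 2 (x1=1, x2=0, x3=1, x4=0): fault-free n1=0, n2=1, n3=0, n4=1, n5=0, n6=1, n7=0, n8=0, n9=1 → Y1=0, Y2=1; observed Y1=0, Y2=1. Eliminates n5 inverted output, n6 stuck-at-0, n6 inverted output, n9 stuck-at-0, n9 inverted output.
Only n5 stuck-at-0 is consistent with every test.

n5 stuck-at-0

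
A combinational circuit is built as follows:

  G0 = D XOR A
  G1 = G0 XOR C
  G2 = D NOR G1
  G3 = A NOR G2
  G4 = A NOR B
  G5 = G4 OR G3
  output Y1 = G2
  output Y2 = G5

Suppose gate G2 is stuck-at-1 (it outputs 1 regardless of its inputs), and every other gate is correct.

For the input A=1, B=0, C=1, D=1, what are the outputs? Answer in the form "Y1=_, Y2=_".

Propagate with G2 forced: G0=0, G1=1, G2=1 [stuck-at-1], G3=0, G4=0, G5=0.
So the outputs are Y1=1, Y2=0. (Without the fault they would be Y1=0, Y2=0.)

Y1=1, Y2=0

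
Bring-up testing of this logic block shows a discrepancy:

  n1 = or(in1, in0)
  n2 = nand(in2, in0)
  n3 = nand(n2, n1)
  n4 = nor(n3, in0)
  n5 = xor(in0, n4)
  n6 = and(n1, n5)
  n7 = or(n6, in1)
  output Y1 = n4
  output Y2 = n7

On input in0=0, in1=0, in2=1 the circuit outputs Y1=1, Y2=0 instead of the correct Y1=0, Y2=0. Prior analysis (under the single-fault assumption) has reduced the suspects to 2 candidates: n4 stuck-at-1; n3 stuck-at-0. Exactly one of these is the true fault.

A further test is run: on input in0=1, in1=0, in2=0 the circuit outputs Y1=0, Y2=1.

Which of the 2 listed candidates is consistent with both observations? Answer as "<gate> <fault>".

Evaluate each candidate on input in0=1, in1=0, in2=0:
  n4 stuck-at-1: n1=1, n2=1, n3=0, n4=1 [stuck-at-1], n5=0, n6=0, n7=0 → Y1=1, Y2=0 — eliminated
  n3 stuck-at-0: n1=1, n2=1, n3=0 [stuck-at-0], n4=0, n5=1, n6=1, n7=1 → Y1=0, Y2=1 — matches
Only n3 stuck-at-0 reproduces the observed Y1=0, Y2=1.

n3 stuck-at-0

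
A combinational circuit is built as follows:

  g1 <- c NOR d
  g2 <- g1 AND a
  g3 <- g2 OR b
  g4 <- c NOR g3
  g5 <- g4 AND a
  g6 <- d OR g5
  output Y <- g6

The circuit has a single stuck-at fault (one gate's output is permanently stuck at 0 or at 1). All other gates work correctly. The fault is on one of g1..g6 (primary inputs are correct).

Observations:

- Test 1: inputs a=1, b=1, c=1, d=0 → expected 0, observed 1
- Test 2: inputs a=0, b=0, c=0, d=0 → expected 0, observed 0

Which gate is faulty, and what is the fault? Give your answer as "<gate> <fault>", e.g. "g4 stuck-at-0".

g4 stuck-at-1

Fault-free values for test 1 (a=1, b=1, c=1, d=0): g1=0, g2=0, g3=1, g4=0, g5=0, g6=0, giving Y=0. Observed 1.
Test 1: faults giving observed 1 are {g4 stuck-at-1, g5 stuck-at-1, g6 stuck-at-1}.
Test 2 (a=0, b=0, c=0, d=0): fault-free g1=1, g2=0, g3=0, g4=1, g5=0, g6=0 → 0; observed 0. Eliminates g5 stuck-at-1, g6 stuck-at-1.
Only g4 stuck-at-1 is consistent with every test.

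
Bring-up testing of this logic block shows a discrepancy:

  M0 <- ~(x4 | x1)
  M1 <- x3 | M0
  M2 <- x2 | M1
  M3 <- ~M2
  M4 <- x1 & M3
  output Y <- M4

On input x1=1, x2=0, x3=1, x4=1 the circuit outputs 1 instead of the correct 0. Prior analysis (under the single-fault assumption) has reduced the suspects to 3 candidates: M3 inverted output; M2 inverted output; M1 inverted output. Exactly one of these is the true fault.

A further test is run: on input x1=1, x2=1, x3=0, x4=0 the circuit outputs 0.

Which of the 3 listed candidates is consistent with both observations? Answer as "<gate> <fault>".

Evaluate each candidate on input x1=1, x2=1, x3=0, x4=0:
  M3 inverted output: M0=0, M1=0, M2=1, M3=1 [inverted output], M4=1 → 1 — eliminated
  M2 inverted output: M0=0, M1=0, M2=0 [inverted output], M3=1, M4=1 → 1 — eliminated
  M1 inverted output: M0=0, M1=1 [inverted output], M2=1, M3=0, M4=0 → 0 — matches
Only M1 inverted output reproduces the observed 0.

M1 inverted output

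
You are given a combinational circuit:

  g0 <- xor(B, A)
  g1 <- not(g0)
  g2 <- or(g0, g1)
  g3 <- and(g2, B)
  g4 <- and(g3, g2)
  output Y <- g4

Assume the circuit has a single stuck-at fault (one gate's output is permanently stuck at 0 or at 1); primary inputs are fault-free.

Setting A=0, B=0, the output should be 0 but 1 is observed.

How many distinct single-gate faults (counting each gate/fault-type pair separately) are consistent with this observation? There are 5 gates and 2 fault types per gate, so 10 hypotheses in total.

Fault-free: g0=0, g1=1, g2=1, g3=0, g4=0 → 0. Observed 1.
  g0 stuck-at-0: output 0 ✗
  g0 stuck-at-1: output 0 ✗
  g1 stuck-at-0: output 0 ✗
  g1 stuck-at-1: output 0 ✗
  g2 stuck-at-0: output 0 ✗
  g2 stuck-at-1: output 0 ✗
  g3 stuck-at-0: output 0 ✗
  g3 stuck-at-1: output 1 ✓
  g4 stuck-at-0: output 0 ✗
  g4 stuck-at-1: output 1 ✓
Consistent faults: {g3 stuck-at-1, g4 stuck-at-1} — 2 in all.

2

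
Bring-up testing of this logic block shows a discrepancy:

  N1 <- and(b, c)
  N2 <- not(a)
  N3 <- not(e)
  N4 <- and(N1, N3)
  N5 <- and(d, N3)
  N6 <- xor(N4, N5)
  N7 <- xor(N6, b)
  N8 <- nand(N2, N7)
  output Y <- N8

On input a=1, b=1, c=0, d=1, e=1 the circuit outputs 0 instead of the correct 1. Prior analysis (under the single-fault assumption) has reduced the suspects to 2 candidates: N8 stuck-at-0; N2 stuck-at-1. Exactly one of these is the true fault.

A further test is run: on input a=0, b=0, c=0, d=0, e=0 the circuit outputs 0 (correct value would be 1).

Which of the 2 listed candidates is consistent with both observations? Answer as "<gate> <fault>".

Evaluate each candidate on input a=0, b=0, c=0, d=0, e=0:
  N8 stuck-at-0: N1=0, N2=1, N3=1, N4=0, N5=0, N6=0, N7=0, N8=0 [stuck-at-0] → 0 — matches
  N2 stuck-at-1: N1=0, N2=1 [stuck-at-1], N3=1, N4=0, N5=0, N6=0, N7=0, N8=1 → 1 — eliminated
Only N8 stuck-at-0 reproduces the observed 0.

N8 stuck-at-0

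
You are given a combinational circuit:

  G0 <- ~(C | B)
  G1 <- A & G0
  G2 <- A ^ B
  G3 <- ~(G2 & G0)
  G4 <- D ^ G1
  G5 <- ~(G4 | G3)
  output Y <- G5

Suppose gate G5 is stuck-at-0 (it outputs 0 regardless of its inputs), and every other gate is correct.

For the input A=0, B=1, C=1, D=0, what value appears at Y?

Propagate with G5 forced: G0=0, G1=0, G2=1, G3=1, G4=0, G5=0 [stuck-at-0].
So Y = 0. (Same as the fault-free value — the fault is masked on this input.)

0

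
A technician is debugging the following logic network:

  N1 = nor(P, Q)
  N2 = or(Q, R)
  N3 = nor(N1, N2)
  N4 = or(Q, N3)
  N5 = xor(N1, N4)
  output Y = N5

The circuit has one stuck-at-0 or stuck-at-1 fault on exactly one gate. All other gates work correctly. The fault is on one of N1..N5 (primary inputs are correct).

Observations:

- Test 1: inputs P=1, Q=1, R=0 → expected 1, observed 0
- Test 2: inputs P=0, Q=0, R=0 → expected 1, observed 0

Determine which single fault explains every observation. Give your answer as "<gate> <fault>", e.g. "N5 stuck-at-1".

Fault-free values for test 1 (P=1, Q=1, R=0): N1=0, N2=1, N3=0, N4=1, N5=1, giving Y=1. Observed 0.
Test 1: faults giving observed 0 are {N1 stuck-at-1, N4 stuck-at-0, N5 stuck-at-0}.
Test 2 (P=0, Q=0, R=0): fault-free N1=1, N2=0, N3=0, N4=0, N5=1 → 1; observed 0. Eliminates N1 stuck-at-1, N4 stuck-at-0.
Only N5 stuck-at-0 is consistent with every test.

N5 stuck-at-0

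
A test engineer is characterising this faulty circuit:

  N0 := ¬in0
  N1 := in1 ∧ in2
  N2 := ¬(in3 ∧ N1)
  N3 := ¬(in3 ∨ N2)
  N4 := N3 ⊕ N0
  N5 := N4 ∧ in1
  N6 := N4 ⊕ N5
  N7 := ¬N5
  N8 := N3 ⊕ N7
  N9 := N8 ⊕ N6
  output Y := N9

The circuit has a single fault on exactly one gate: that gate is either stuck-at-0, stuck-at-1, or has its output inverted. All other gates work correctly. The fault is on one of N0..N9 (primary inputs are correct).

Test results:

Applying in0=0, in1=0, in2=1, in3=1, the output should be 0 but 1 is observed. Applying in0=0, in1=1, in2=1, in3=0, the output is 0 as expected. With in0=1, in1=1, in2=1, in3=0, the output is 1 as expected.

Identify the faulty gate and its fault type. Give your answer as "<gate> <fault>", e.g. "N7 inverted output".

N6 stuck-at-0

Fault-free values for test 1 (in0=0, in1=0, in2=1, in3=1): N0=1, N1=0, N2=1, N3=0, N4=1, N5=0, N6=1, N7=1, N8=1, N9=0, giving Y=0. Observed 1.
Test 1: faults giving observed 1 are {N0 stuck-at-0, N0 inverted output, N4 stuck-at-0, N4 inverted output, N6 stuck-at-0, N6 inverted output, N7 stuck-at-0, N7 inverted output, N8 stuck-at-0, N8 inverted output, N9 stuck-at-1, N9 inverted output}.
Test 2 (in0=0, in1=1, in2=1, in3=0): fault-free N0=1, N1=1, N2=1, N3=0, N4=1, N5=1, N6=0, N7=0, N8=0, N9=0 → 0; observed 0. Eliminates N0 stuck-at-0, N0 inverted output, N4 stuck-at-0, N4 inverted output, N6 inverted output, N7 inverted output, N8 inverted output, N9 stuck-at-1, N9 inverted output.
Test 3 (in0=1, in1=1, in2=1, in3=0): fault-free N0=0, N1=1, N2=1, N3=0, N4=0, N5=0, N6=0, N7=1, N8=1, N9=1 → 1; observed 1. Eliminates N7 stuck-at-0, N8 stuck-at-0.
Only N6 stuck-at-0 is consistent with every test.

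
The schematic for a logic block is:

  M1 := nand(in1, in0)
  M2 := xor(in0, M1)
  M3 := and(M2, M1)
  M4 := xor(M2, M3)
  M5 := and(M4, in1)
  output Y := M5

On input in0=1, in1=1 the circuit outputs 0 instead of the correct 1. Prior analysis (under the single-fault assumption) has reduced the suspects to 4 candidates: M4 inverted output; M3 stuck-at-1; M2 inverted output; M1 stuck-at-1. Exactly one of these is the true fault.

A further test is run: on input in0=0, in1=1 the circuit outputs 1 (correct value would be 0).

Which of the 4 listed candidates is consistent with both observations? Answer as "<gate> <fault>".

M4 inverted output

Evaluate each candidate on input in0=0, in1=1:
  M4 inverted output: M1=1, M2=1, M3=1, M4=1 [inverted output], M5=1 → 1 — matches
  M3 stuck-at-1: M1=1, M2=1, M3=1 [stuck-at-1], M4=0, M5=0 → 0 — eliminated
  M2 inverted output: M1=1, M2=0 [inverted output], M3=0, M4=0, M5=0 → 0 — eliminated
  M1 stuck-at-1: M1=1 [stuck-at-1], M2=1, M3=1, M4=0, M5=0 → 0 — eliminated
Only M4 inverted output reproduces the observed 1.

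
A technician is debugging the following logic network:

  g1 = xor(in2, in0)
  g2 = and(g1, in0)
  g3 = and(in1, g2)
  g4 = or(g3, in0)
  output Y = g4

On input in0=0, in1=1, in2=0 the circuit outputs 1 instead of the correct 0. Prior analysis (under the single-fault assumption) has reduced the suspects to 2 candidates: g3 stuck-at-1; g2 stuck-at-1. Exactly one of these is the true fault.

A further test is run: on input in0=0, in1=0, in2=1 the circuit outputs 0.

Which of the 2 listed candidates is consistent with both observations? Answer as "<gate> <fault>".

Evaluate each candidate on input in0=0, in1=0, in2=1:
  g3 stuck-at-1: g1=1, g2=0, g3=1 [stuck-at-1], g4=1 → 1 — eliminated
  g2 stuck-at-1: g1=1, g2=1 [stuck-at-1], g3=0, g4=0 → 0 — matches
Only g2 stuck-at-1 reproduces the observed 0.

g2 stuck-at-1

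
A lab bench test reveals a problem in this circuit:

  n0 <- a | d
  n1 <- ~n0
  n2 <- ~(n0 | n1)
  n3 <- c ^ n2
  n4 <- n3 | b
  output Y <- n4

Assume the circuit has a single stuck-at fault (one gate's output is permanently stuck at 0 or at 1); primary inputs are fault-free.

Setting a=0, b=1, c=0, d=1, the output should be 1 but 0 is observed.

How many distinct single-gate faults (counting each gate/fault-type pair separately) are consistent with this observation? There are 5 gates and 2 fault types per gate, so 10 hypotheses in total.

Fault-free: n0=1, n1=0, n2=0, n3=0, n4=1 → 1. Observed 0.
  n0 stuck-at-0: output 1 ✗
  n0 stuck-at-1: output 1 ✗
  n1 stuck-at-0: output 1 ✗
  n1 stuck-at-1: output 1 ✗
  n2 stuck-at-0: output 1 ✗
  n2 stuck-at-1: output 1 ✗
  n3 stuck-at-0: output 1 ✗
  n3 stuck-at-1: output 1 ✗
  n4 stuck-at-0: output 0 ✓
  n4 stuck-at-1: output 1 ✗
Consistent faults: {n4 stuck-at-0} — 1 in all.

1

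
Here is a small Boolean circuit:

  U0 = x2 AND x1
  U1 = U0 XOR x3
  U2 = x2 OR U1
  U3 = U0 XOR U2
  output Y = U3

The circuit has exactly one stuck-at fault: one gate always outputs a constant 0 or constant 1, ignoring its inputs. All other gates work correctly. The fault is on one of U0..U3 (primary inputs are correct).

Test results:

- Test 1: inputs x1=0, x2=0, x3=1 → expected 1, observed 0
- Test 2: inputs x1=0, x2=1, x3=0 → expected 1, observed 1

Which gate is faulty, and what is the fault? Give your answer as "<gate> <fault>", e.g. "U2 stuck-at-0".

U1 stuck-at-0

Fault-free values for test 1 (x1=0, x2=0, x3=1): U0=0, U1=1, U2=1, U3=1, giving Y=1. Observed 0.
Test 1: faults giving observed 0 are {U1 stuck-at-0, U2 stuck-at-0, U3 stuck-at-0}.
Test 2 (x1=0, x2=1, x3=0): fault-free U0=0, U1=0, U2=1, U3=1 → 1; observed 1. Eliminates U2 stuck-at-0, U3 stuck-at-0.
Only U1 stuck-at-0 is consistent with every test.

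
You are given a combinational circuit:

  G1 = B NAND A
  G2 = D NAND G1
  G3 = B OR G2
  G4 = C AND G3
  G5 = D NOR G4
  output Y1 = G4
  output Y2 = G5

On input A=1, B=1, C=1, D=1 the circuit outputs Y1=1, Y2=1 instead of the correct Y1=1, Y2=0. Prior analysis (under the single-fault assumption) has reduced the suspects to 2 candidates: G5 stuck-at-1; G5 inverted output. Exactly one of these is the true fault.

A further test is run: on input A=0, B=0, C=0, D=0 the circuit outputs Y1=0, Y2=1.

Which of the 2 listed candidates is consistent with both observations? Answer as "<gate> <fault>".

Evaluate each candidate on input A=0, B=0, C=0, D=0:
  G5 stuck-at-1: G1=1, G2=1, G3=1, G4=0, G5=1 [stuck-at-1] → Y1=0, Y2=1 — matches
  G5 inverted output: G1=1, G2=1, G3=1, G4=0, G5=0 [inverted output] → Y1=0, Y2=0 — eliminated
Only G5 stuck-at-1 reproduces the observed Y1=0, Y2=1.

G5 stuck-at-1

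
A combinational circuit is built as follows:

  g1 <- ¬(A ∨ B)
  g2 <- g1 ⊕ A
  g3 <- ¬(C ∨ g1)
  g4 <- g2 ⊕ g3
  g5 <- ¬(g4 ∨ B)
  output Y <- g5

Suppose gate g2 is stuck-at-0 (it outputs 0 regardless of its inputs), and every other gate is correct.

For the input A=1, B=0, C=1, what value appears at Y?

1

Propagate with g2 forced: g1=0, g2=0 [stuck-at-0], g3=0, g4=0, g5=1.
So Y = 1. (Without the fault it would be 0.)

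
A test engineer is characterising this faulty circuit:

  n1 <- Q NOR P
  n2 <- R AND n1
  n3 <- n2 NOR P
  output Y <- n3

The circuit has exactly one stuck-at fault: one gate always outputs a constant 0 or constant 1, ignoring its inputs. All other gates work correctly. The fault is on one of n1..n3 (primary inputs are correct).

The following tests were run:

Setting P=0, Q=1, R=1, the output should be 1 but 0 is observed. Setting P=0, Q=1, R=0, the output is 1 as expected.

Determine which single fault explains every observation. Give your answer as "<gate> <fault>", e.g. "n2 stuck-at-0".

n1 stuck-at-1

Fault-free values for test 1 (P=0, Q=1, R=1): n1=0, n2=0, n3=1, giving Y=1. Observed 0.
Test 1: faults giving observed 0 are {n1 stuck-at-1, n2 stuck-at-1, n3 stuck-at-0}.
Test 2 (P=0, Q=1, R=0): fault-free n1=0, n2=0, n3=1 → 1; observed 1. Eliminates n2 stuck-at-1, n3 stuck-at-0.
Only n1 stuck-at-1 is consistent with every test.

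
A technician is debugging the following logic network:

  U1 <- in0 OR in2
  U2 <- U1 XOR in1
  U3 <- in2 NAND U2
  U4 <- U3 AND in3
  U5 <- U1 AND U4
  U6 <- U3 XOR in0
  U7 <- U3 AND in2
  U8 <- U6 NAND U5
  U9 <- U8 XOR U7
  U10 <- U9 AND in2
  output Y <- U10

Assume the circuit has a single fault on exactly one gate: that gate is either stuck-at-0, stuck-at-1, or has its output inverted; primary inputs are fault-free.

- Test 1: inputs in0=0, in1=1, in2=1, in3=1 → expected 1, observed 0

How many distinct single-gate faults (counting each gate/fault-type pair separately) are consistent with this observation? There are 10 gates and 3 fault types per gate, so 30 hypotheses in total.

Fault-free: U1=1, U2=0, U3=1, U4=1, U5=1, U6=1, U7=1, U8=0, U9=1, U10=1 → 1. Observed 0.
  U1: none of the 3 fault types match ✗
  U2: none of the 3 fault types match ✗
  U3: none of the 3 fault types match ✗
  U4: stuck-at-0, inverted output ✓; others ✗
  U5: stuck-at-0, inverted output ✓; others ✗
  U6: stuck-at-0, inverted output ✓; others ✗
  U7: stuck-at-0, inverted output ✓; others ✗
  U8: stuck-at-1, inverted output ✓; others ✗
  U9: stuck-at-0, inverted output ✓; others ✗
  U10: stuck-at-0, inverted output ✓; others ✗
Consistent faults: {U4 stuck-at-0, U4 inverted output, U5 stuck-at-0, U5 inverted output, U6 stuck-at-0, U6 inverted output, U7 stuck-at-0, U7 inverted output, U8 stuck-at-1, U8 inverted output, U9 stuck-at-0, U9 inverted output, U10 stuck-at-0, U10 inverted output} — 14 in all.

14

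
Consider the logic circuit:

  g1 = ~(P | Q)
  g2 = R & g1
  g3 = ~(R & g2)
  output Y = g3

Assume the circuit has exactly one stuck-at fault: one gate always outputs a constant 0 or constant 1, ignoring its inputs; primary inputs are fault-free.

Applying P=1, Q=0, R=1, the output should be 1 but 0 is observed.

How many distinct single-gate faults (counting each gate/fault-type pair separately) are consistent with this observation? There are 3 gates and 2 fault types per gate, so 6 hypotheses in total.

Fault-free: g1=0, g2=0, g3=1 → 1. Observed 0.
  g1 stuck-at-0: output 1 ✗
  g1 stuck-at-1: output 0 ✓
  g2 stuck-at-0: output 1 ✗
  g2 stuck-at-1: output 0 ✓
  g3 stuck-at-0: output 0 ✓
  g3 stuck-at-1: output 1 ✗
Consistent faults: {g1 stuck-at-1, g2 stuck-at-1, g3 stuck-at-0} — 3 in all.

3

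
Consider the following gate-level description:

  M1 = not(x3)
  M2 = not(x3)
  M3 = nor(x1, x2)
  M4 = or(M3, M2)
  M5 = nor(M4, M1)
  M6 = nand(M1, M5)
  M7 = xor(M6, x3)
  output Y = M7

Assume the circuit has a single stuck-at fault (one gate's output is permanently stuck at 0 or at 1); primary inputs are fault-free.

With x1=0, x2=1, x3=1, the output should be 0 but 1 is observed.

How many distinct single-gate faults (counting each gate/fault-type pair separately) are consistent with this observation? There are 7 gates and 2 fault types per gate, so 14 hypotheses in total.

2

Fault-free: M1=0, M2=0, M3=0, M4=0, M5=1, M6=1, M7=0 → 0. Observed 1.
  M1 stuck-at-0: output 0 ✗
  M1 stuck-at-1: output 0 ✗
  M2 stuck-at-0: output 0 ✗
  M2 stuck-at-1: output 0 ✗
  M3 stuck-at-0: output 0 ✗
  M3 stuck-at-1: output 0 ✗
  M4 stuck-at-0: output 0 ✗
  M4 stuck-at-1: output 0 ✗
  M5 stuck-at-0: output 0 ✗
  M5 stuck-at-1: output 0 ✗
  M6 stuck-at-0: output 1 ✓
  M6 stuck-at-1: output 0 ✗
  M7 stuck-at-0: output 0 ✗
  M7 stuck-at-1: output 1 ✓
Consistent faults: {M6 stuck-at-0, M7 stuck-at-1} — 2 in all.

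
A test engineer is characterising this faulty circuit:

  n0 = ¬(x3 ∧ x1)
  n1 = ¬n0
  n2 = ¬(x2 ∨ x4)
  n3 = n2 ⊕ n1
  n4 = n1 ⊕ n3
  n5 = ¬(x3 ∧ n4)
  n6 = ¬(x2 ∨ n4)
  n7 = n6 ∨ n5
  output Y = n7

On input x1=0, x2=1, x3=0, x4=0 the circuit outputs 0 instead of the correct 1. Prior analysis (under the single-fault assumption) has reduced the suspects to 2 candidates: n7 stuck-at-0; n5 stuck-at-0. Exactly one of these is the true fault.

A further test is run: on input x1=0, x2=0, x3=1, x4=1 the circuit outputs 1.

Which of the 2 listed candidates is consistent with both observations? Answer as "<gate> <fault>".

Evaluate each candidate on input x1=0, x2=0, x3=1, x4=1:
  n7 stuck-at-0: n0=1, n1=0, n2=0, n3=0, n4=0, n5=1, n6=1, n7=0 [stuck-at-0] → 0 — eliminated
  n5 stuck-at-0: n0=1, n1=0, n2=0, n3=0, n4=0, n5=0 [stuck-at-0], n6=1, n7=1 → 1 — matches
Only n5 stuck-at-0 reproduces the observed 1.

n5 stuck-at-0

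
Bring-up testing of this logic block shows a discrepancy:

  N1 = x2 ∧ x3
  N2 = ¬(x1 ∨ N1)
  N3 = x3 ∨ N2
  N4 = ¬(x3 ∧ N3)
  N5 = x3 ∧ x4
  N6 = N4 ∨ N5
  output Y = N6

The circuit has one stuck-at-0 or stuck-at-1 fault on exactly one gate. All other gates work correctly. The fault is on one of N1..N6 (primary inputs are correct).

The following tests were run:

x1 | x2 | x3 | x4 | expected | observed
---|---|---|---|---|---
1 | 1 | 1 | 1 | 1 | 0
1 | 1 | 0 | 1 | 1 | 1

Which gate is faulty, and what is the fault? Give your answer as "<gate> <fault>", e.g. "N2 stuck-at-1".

Fault-free values for test 1 (x1=1, x2=1, x3=1, x4=1): N1=1, N2=0, N3=1, N4=0, N5=1, N6=1, giving Y=1. Observed 0.
Test 1: faults giving observed 0 are {N5 stuck-at-0, N6 stuck-at-0}.
Test 2 (x1=1, x2=1, x3=0, x4=1): fault-free N1=0, N2=0, N3=0, N4=1, N5=0, N6=1 → 1; observed 1. Eliminates N6 stuck-at-0.
Only N5 stuck-at-0 is consistent with every test.

N5 stuck-at-0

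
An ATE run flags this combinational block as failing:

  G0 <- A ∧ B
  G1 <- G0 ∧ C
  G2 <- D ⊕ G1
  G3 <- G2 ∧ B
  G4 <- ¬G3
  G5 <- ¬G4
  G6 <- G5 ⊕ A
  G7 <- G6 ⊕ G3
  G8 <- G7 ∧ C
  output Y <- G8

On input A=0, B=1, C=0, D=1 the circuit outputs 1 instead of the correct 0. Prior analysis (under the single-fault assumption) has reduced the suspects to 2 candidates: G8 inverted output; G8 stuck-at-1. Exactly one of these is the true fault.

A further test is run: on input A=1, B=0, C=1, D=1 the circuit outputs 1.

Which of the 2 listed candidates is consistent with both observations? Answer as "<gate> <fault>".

G8 stuck-at-1

Evaluate each candidate on input A=1, B=0, C=1, D=1:
  G8 inverted output: G0=0, G1=0, G2=1, G3=0, G4=1, G5=0, G6=1, G7=1, G8=0 [inverted output] → 0 — eliminated
  G8 stuck-at-1: G0=0, G1=0, G2=1, G3=0, G4=1, G5=0, G6=1, G7=1, G8=1 [stuck-at-1] → 1 — matches
Only G8 stuck-at-1 reproduces the observed 1.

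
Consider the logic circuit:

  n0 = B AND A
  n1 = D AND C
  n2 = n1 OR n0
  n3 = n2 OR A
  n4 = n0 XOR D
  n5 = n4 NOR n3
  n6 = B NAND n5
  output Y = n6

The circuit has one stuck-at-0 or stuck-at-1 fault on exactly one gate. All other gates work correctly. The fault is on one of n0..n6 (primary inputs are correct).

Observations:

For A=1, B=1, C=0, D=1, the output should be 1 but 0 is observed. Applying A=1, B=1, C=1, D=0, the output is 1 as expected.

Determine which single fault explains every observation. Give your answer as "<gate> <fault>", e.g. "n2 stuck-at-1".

Fault-free values for test 1 (A=1, B=1, C=0, D=1): n0=1, n1=0, n2=1, n3=1, n4=0, n5=0, n6=1, giving Y=1. Observed 0.
Test 1: faults giving observed 0 are {n3 stuck-at-0, n5 stuck-at-1, n6 stuck-at-0}.
Test 2 (A=1, B=1, C=1, D=0): fault-free n0=1, n1=0, n2=1, n3=1, n4=1, n5=0, n6=1 → 1; observed 1. Eliminates n5 stuck-at-1, n6 stuck-at-0.
Only n3 stuck-at-0 is consistent with every test.

n3 stuck-at-0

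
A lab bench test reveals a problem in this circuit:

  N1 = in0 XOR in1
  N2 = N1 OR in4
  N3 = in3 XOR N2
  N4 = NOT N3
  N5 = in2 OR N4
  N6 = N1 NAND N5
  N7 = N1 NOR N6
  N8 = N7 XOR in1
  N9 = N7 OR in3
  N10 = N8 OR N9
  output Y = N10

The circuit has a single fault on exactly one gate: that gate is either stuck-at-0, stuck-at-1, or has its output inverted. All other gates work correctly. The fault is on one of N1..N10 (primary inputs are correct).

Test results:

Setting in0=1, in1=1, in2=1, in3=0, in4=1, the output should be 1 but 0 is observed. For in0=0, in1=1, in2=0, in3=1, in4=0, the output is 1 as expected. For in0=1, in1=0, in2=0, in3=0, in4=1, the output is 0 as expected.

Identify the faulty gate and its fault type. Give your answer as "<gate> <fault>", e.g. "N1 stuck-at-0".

Fault-free values for test 1 (in0=1, in1=1, in2=1, in3=0, in4=1): N1=0, N2=1, N3=1, N4=0, N5=1, N6=1, N7=0, N8=1, N9=0, N10=1, giving Y=1. Observed 0.
Test 1: faults giving observed 0 are {N8 stuck-at-0, N8 inverted output, N10 stuck-at-0, N10 inverted output}.
Test 2 (in0=0, in1=1, in2=0, in3=1, in4=0): fault-free N1=1, N2=1, N3=0, N4=1, N5=1, N6=0, N7=0, N8=1, N9=1, N10=1 → 1; observed 1. Eliminates N10 stuck-at-0, N10 inverted output.
Test 3 (in0=1, in1=0, in2=0, in3=0, in4=1): fault-free N1=1, N2=1, N3=1, N4=0, N5=0, N6=1, N7=0, N8=0, N9=0, N10=0 → 0; observed 0. Eliminates N8 inverted output.
Only N8 stuck-at-0 is consistent with every test.

N8 stuck-at-0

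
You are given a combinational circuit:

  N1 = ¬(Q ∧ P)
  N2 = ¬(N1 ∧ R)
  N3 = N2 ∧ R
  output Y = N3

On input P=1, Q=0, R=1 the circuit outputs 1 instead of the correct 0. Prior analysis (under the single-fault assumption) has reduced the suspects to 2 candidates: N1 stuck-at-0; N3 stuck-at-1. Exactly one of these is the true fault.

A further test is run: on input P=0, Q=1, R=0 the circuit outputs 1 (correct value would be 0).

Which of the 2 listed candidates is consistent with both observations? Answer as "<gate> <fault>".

N3 stuck-at-1

Evaluate each candidate on input P=0, Q=1, R=0:
  N1 stuck-at-0: N1=0 [stuck-at-0], N2=1, N3=0 → 0 — eliminated
  N3 stuck-at-1: N1=1, N2=1, N3=1 [stuck-at-1] → 1 — matches
Only N3 stuck-at-1 reproduces the observed 1.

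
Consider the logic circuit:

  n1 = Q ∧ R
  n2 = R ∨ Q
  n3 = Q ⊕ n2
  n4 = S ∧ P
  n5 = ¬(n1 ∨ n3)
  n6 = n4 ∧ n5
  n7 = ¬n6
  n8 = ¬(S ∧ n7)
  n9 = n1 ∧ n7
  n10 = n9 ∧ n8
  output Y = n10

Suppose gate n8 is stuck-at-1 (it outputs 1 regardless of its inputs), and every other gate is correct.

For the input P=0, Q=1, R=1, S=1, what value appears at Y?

Propagate with n8 forced: n1=1, n2=1, n3=0, n4=0, n5=0, n6=0, n7=1, n8=1 [stuck-at-1], n9=1, n10=1.
So Y = 1. (Without the fault it would be 0.)

1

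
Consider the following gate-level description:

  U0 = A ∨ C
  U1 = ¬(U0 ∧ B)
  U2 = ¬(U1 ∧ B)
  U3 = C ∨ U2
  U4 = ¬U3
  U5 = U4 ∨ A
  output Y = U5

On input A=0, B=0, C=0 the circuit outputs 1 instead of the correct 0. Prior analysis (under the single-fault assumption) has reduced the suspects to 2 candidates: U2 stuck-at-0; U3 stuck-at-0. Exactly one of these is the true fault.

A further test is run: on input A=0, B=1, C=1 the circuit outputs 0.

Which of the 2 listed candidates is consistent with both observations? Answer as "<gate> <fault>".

U2 stuck-at-0

Evaluate each candidate on input A=0, B=1, C=1:
  U2 stuck-at-0: U0=1, U1=0, U2=0 [stuck-at-0], U3=1, U4=0, U5=0 → 0 — matches
  U3 stuck-at-0: U0=1, U1=0, U2=1, U3=0 [stuck-at-0], U4=1, U5=1 → 1 — eliminated
Only U2 stuck-at-0 reproduces the observed 0.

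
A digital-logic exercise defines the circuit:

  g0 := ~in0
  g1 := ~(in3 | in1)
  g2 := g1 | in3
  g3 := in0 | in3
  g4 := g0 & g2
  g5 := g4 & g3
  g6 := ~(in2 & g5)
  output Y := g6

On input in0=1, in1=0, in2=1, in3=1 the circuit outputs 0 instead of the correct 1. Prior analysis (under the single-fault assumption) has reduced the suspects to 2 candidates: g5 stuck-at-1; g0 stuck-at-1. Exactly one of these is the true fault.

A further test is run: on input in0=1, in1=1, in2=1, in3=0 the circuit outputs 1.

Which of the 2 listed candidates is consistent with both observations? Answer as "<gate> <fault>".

g0 stuck-at-1

Evaluate each candidate on input in0=1, in1=1, in2=1, in3=0:
  g5 stuck-at-1: g0=0, g1=0, g2=0, g3=1, g4=0, g5=1 [stuck-at-1], g6=0 → 0 — eliminated
  g0 stuck-at-1: g0=1 [stuck-at-1], g1=0, g2=0, g3=1, g4=0, g5=0, g6=1 → 1 — matches
Only g0 stuck-at-1 reproduces the observed 1.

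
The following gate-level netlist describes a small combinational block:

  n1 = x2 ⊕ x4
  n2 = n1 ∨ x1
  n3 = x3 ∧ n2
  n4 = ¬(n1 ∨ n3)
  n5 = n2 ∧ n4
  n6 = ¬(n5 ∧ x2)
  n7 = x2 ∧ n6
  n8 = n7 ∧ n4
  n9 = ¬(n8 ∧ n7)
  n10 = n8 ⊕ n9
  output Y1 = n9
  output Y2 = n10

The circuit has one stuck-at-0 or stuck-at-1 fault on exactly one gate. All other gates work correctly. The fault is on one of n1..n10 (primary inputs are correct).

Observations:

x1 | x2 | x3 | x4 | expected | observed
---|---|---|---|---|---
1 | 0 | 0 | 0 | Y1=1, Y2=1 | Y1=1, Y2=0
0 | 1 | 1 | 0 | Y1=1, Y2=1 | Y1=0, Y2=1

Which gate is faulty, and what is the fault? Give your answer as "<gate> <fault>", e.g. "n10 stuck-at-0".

n8 stuck-at-1

Fault-free values for test 1 (x1=1, x2=0, x3=0, x4=0): n1=0, n2=1, n3=0, n4=1, n5=1, n6=1, n7=0, n8=0, n9=1, n10=1, giving Y1=1, Y2=1. Observed Y1=1, Y2=0.
Test 1: faults giving observed Y1=1, Y2=0 are {n8 stuck-at-1, n10 stuck-at-0}.
Test 2 (x1=0, x2=1, x3=1, x4=0): fault-free n1=1, n2=1, n3=1, n4=0, n5=0, n6=1, n7=1, n8=0, n9=1, n10=1 → Y1=1, Y2=1; observed Y1=0, Y2=1. Eliminates n10 stuck-at-0.
Only n8 stuck-at-1 is consistent with every test.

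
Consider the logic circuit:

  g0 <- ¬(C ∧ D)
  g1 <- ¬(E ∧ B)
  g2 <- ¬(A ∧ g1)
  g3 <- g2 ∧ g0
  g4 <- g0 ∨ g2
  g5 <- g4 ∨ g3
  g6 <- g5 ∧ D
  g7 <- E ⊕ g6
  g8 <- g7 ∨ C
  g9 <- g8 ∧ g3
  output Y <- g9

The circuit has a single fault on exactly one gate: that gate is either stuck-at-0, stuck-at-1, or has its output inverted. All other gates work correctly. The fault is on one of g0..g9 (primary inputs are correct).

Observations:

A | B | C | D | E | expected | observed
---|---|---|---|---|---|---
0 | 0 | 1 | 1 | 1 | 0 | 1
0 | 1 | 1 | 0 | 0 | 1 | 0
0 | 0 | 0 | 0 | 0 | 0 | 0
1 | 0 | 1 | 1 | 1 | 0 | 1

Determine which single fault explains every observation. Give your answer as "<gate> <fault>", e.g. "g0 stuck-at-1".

g3 inverted output

Fault-free values for test 1 (A=0, B=0, C=1, D=1, E=1): g0=0, g1=1, g2=1, g3=0, g4=1, g5=1, g6=1, g7=0, g8=1, g9=0, giving Y=0. Observed 1.
Test 1: faults giving observed 1 are {g0 stuck-at-1, g0 inverted output, g3 stuck-at-1, g3 inverted output, g9 stuck-at-1, g9 inverted output}.
Test 2 (A=0, B=1, C=1, D=0, E=0): fault-free g0=1, g1=1, g2=1, g3=1, g4=1, g5=1, g6=0, g7=0, g8=1, g9=1 → 1; observed 0. Eliminates g0 stuck-at-1, g3 stuck-at-1, g9 stuck-at-1.
Test 3 (A=0, B=0, C=0, D=0, E=0): fault-free g0=1, g1=1, g2=1, g3=1, g4=1, g5=1, g6=0, g7=0, g8=0, g9=0 → 0; observed 0. Eliminates g9 inverted output.
Test 4 (A=1, B=0, C=1, D=1, E=1): fault-free g0=0, g1=1, g2=0, g3=0, g4=0, g5=0, g6=0, g7=1, g8=1, g9=0 → 0; observed 1. Eliminates g0 inverted output.
Only g3 inverted output is consistent with every test.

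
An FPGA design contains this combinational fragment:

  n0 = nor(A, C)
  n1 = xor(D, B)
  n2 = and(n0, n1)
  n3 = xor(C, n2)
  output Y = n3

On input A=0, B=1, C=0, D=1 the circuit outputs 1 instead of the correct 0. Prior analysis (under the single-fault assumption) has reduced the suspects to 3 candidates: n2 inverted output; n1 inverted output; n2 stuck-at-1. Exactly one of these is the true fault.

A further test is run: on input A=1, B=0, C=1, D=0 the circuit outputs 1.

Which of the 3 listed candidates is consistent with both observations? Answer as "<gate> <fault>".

Evaluate each candidate on input A=1, B=0, C=1, D=0:
  n2 inverted output: n0=0, n1=0, n2=1 [inverted output], n3=0 → 0 — eliminated
  n1 inverted output: n0=0, n1=1 [inverted output], n2=0, n3=1 → 1 — matches
  n2 stuck-at-1: n0=0, n1=0, n2=1 [stuck-at-1], n3=0 → 0 — eliminated
Only n1 inverted output reproduces the observed 1.

n1 inverted output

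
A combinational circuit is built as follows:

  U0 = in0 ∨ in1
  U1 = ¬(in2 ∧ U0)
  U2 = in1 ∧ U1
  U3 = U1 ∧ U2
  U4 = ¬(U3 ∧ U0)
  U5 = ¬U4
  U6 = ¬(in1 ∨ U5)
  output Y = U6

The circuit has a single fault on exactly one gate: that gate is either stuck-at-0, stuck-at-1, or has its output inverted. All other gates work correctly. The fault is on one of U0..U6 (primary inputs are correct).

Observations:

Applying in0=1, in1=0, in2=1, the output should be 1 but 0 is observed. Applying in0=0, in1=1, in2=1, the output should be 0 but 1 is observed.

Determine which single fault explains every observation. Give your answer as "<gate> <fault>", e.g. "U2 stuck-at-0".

U6 inverted output

Fault-free values for test 1 (in0=1, in1=0, in2=1): U0=1, U1=0, U2=0, U3=0, U4=1, U5=0, U6=1, giving Y=1. Observed 0.
Test 1: faults giving observed 0 are {U3 stuck-at-1, U3 inverted output, U4 stuck-at-0, U4 inverted output, U5 stuck-at-1, U5 inverted output, U6 stuck-at-0, U6 inverted output}.
Test 2 (in0=0, in1=1, in2=1): fault-free U0=1, U1=0, U2=0, U3=0, U4=1, U5=0, U6=0 → 0; observed 1. Eliminates U3 stuck-at-1, U3 inverted output, U4 stuck-at-0, U4 inverted output, U5 stuck-at-1, U5 inverted output, U6 stuck-at-0.
Only U6 inverted output is consistent with every test.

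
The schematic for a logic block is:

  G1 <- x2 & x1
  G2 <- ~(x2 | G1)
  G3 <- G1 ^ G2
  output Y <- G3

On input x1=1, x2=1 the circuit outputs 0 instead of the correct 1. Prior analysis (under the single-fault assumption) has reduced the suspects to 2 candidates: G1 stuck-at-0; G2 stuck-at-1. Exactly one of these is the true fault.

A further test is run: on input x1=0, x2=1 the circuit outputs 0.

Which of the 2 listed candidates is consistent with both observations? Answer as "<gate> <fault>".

Evaluate each candidate on input x1=0, x2=1:
  G1 stuck-at-0: G1=0 [stuck-at-0], G2=0, G3=0 → 0 — matches
  G2 stuck-at-1: G1=0, G2=1 [stuck-at-1], G3=1 → 1 — eliminated
Only G1 stuck-at-0 reproduces the observed 0.

G1 stuck-at-0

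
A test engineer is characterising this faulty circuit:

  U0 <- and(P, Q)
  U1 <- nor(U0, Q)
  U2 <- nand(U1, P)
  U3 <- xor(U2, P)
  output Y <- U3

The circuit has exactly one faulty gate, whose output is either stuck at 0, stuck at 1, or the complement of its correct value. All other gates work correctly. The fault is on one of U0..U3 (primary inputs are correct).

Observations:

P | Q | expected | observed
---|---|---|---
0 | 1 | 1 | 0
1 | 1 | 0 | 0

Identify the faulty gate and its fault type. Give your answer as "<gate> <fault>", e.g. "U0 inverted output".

Fault-free values for test 1 (P=0, Q=1): U0=0, U1=0, U2=1, U3=1, giving Y=1. Observed 0.
Test 1: faults giving observed 0 are {U2 stuck-at-0, U2 inverted output, U3 stuck-at-0, U3 inverted output}.
Test 2 (P=1, Q=1): fault-free U0=1, U1=0, U2=1, U3=0 → 0; observed 0. Eliminates U2 stuck-at-0, U2 inverted output, U3 inverted output.
Only U3 stuck-at-0 is consistent with every test.

U3 stuck-at-0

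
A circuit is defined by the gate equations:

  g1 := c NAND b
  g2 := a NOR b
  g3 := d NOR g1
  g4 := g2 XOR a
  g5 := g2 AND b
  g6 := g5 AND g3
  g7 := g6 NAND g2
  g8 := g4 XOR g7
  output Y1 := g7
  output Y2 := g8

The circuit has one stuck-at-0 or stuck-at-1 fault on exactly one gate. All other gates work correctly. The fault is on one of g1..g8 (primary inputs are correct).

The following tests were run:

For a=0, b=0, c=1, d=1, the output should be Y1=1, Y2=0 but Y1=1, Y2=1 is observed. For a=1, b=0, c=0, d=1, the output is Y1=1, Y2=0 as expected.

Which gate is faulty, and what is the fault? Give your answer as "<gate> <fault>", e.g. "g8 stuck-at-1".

g2 stuck-at-0

Fault-free values for test 1 (a=0, b=0, c=1, d=1): g1=1, g2=1, g3=0, g4=1, g5=0, g6=0, g7=1, g8=0, giving Y1=1, Y2=0. Observed Y1=1, Y2=1.
Test 1: faults giving observed Y1=1, Y2=1 are {g2 stuck-at-0, g4 stuck-at-0, g8 stuck-at-1}.
Test 2 (a=1, b=0, c=0, d=1): fault-free g1=1, g2=0, g3=0, g4=1, g5=0, g6=0, g7=1, g8=0 → Y1=1, Y2=0; observed Y1=1, Y2=0. Eliminates g4 stuck-at-0, g8 stuck-at-1.
Only g2 stuck-at-0 is consistent with every test.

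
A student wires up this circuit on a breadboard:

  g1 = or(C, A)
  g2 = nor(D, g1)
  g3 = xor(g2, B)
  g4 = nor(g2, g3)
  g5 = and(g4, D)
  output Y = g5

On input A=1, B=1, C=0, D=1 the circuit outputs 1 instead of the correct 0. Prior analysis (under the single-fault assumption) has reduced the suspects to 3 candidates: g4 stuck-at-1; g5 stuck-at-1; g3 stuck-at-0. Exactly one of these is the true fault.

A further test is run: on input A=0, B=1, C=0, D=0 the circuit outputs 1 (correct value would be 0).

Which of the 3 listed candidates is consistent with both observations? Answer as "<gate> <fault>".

Evaluate each candidate on input A=0, B=1, C=0, D=0:
  g4 stuck-at-1: g1=0, g2=1, g3=0, g4=1 [stuck-at-1], g5=0 → 0 — eliminated
  g5 stuck-at-1: g1=0, g2=1, g3=0, g4=0, g5=1 [stuck-at-1] → 1 — matches
  g3 stuck-at-0: g1=0, g2=1, g3=0 [stuck-at-0], g4=0, g5=0 → 0 — eliminated
Only g5 stuck-at-1 reproduces the observed 1.

g5 stuck-at-1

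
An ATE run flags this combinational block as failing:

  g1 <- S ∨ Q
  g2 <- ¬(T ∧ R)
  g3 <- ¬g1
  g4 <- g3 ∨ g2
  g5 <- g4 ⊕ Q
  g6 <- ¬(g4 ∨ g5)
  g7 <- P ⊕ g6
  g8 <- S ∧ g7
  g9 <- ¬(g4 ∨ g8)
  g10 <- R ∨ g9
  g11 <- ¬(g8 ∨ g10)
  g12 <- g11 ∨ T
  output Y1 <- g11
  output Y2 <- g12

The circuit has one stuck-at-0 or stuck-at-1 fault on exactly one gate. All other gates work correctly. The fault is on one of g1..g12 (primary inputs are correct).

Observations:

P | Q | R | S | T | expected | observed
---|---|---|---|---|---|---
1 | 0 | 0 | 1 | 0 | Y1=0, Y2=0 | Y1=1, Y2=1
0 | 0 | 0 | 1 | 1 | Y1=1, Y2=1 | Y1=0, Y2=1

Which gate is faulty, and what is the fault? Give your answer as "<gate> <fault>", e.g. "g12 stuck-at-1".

Fault-free values for test 1 (P=1, Q=0, R=0, S=1, T=0): g1=1, g2=1, g3=0, g4=1, g5=1, g6=0, g7=1, g8=1, g9=0, g10=0, g11=0, g12=0, giving Y1=0, Y2=0. Observed Y1=1, Y2=1.
Test 1: faults giving observed Y1=1, Y2=1 are {g6 stuck-at-1, g7 stuck-at-0, g8 stuck-at-0, g11 stuck-at-1}.
Test 2 (P=0, Q=0, R=0, S=1, T=1): fault-free g1=1, g2=1, g3=0, g4=1, g5=1, g6=0, g7=0, g8=0, g9=0, g10=0, g11=1, g12=1 → Y1=1, Y2=1; observed Y1=0, Y2=1. Eliminates g7 stuck-at-0, g8 stuck-at-0, g11 stuck-at-1.
Only g6 stuck-at-1 is consistent with every test.

g6 stuck-at-1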